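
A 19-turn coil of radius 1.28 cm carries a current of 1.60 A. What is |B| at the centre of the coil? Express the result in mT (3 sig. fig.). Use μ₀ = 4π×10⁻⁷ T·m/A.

For an N-turn flat coil, B = Nμ₀I/(2R) with R = 0.0128 m.
B = 19 × 7.85×10⁻⁵ T = 1.49×10⁻³ T.

B ≈ 1.49 mT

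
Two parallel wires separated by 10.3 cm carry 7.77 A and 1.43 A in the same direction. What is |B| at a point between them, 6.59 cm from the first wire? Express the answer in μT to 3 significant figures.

Each long wire gives B = μ₀I/(2πd). Distances are d₁ = 0.0659 m and d₂ = 0.0371 m.
B₁ = 2.36×10⁻⁵ T, B₂ = 7.71×10⁻⁶ T.
Between parallel currents the two contributions point in opposite directions, so they subtract. B = |B₁ − B₂| = |2.36×10⁻⁵ − 7.71×10⁻⁶| = 1.59×10⁻⁵ T.

B ≈ 15.9 μT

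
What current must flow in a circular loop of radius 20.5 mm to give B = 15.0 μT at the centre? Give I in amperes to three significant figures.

I ≈ 0.489 A

At the centre of a circular loop B = μ₀I/(2R), so I = 2RB/μ₀.
With R = 0.0205 m, I = 2 × 0.0205 × 1.50×10⁻⁵ / (4π×10⁻⁷) = 0.489 A.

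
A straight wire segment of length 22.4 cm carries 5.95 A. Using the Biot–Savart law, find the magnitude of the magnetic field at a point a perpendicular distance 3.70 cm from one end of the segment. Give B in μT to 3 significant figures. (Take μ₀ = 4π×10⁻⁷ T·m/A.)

B ≈ 15.9 μT

For a finite straight segment, B = (μ₀I/4πd)(sinθ₁ + sinθ₂), where θ₁, θ₂ are the angles from the perpendicular to each end.
The perpendicular foot is at one end, so the two end-offsets along the wire are 0 and L = 0.224 m.
sinθ₁ = 0/√(0²+0.037²) = 0.0000; sinθ₂ = 0.224/√(0.224²+0.037²) = 0.9866.
B = (4π×10⁻⁷ × 5.95) / (4π × 0.037) × (0.0000 + 0.9866) = 1.59×10⁻⁵ T.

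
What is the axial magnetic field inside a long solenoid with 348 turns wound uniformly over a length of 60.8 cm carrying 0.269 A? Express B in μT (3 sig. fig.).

Inside a long solenoid, B = μ₀nI with n = 572.4 turns/m.
B = 4π×10⁻⁷ × 572.4 × 0.269 = 1.93×10⁻⁴ T.

B ≈ 193 μT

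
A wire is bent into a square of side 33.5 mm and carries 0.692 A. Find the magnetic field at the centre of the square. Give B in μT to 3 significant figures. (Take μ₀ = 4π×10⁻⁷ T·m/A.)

Each side is a finite straight segment at perpendicular distance d = a/(2 tan(π/4)) = 0.01675 m from the centre, with end-angles ±π/4.
One side contributes B₁ = (μ₀I/4πd)·2 sin(π/4) = 5.84×10⁻⁶ T.
All 4 sides add in the same direction: B = 4 × 5.84×10⁻⁶ = 2.34×10⁻⁵ T.

B ≈ 23.4 μT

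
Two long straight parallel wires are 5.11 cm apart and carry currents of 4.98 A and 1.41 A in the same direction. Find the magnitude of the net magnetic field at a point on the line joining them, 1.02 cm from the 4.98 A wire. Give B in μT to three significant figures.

B ≈ 90.8 μT

Each long wire gives B = μ₀I/(2πd). Distances are d₁ = 0.0102 m and d₂ = 0.0409 m.
B₁ = 9.76×10⁻⁵ T, B₂ = 6.89×10⁻⁶ T.
Between parallel currents the two contributions point in opposite directions, so they subtract. B = |B₁ − B₂| = |9.76×10⁻⁵ − 6.89×10⁻⁶| = 9.08×10⁻⁵ T.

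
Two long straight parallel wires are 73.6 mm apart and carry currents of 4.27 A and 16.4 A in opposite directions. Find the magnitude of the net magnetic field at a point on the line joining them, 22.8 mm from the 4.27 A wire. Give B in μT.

Each long wire gives B = μ₀I/(2πd). Distances are d₁ = 0.0228 m and d₂ = 0.0508 m.
B₁ = 3.75×10⁻⁵ T, B₂ = 6.46×10⁻⁵ T.
Between antiparallel currents both contributions point the same way, so they add. B = B₁ + B₂ = 3.75×10⁻⁵ + 6.46×10⁻⁵ = 1.02×10⁻⁴ T.

B ≈ 102 μT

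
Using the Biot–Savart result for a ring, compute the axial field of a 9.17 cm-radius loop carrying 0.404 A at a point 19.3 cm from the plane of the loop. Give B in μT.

B ≈ 0.219 μT

On the axis of a circular loop, B = μ₀IR² / [2(R²+z²)^(3/2)].
R² + z² = (0.0917)² + (0.193)² = 0.04566 m², and (R²+z²)^(3/2) = 9.76×10⁻³ m³.
B = (4π×10⁻⁷ × 0.404 × 0.008409) / (2 × 9.76×10⁻³) = 2.19×10⁻⁷ T.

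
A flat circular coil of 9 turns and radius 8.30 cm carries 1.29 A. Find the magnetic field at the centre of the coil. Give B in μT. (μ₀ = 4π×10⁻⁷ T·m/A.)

B ≈ 87.9 μT

For an N-turn flat coil, B = Nμ₀I/(2R) with R = 0.083 m.
B = 9 × 9.77×10⁻⁶ T = 8.79×10⁻⁵ T.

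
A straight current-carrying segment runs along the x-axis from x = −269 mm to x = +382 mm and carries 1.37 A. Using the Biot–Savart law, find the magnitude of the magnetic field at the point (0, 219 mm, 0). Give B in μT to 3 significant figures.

For a finite straight segment, B = (μ₀I/4πd)(sinθ₁ + sinθ₂), where θ₁, θ₂ are the angles from the perpendicular to each end.
The perpendicular distance is d = 0.219 m; the end-offsets along the wire are a = 0.269 m and b = 0.382 m.
sinθ₁ = 0.269/√(0.269²+0.219²) = 0.7755; sinθ₂ = 0.382/√(0.382²+0.219²) = 0.8675.
B = (4π×10⁻⁷ × 1.37) / (4π × 0.219) × (0.7755 + 0.8675) = 1.03×10⁻⁶ T.

B ≈ 1.03 μT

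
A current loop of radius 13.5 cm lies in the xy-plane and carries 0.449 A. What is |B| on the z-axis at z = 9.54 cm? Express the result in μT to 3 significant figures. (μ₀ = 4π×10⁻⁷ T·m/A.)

B ≈ 1.14 μT

On the axis of a circular loop, B = μ₀IR² / [2(R²+z²)^(3/2)].
R² + z² = (0.135)² + (0.0954)² = 0.02733 m², and (R²+z²)^(3/2) = 4.52×10⁻³ m³.
B = (4π×10⁻⁷ × 0.449 × 0.01823) / (2 × 4.52×10⁻³) = 1.14×10⁻⁶ T.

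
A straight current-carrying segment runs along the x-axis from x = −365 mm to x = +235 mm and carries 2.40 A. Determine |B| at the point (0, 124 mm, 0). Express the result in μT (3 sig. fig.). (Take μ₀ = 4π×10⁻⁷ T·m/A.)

For a finite straight segment, B = (μ₀I/4πd)(sinθ₁ + sinθ₂), where θ₁, θ₂ are the angles from the perpendicular to each end.
The perpendicular distance is d = 0.124 m; the end-offsets along the wire are a = 0.365 m and b = 0.235 m.
sinθ₁ = 0.365/√(0.365²+0.124²) = 0.9469; sinθ₂ = 0.235/√(0.235²+0.124²) = 0.8844.
B = (4π×10⁻⁷ × 2.40) / (4π × 0.124) × (0.9469 + 0.8844) = 3.54×10⁻⁶ T.

B ≈ 3.54 μT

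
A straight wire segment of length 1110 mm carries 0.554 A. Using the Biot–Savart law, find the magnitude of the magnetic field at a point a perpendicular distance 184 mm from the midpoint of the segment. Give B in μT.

B ≈ 0.572 μT

For a finite straight segment, B = (μ₀I/4πd)(sinθ₁ + sinθ₂), where θ₁, θ₂ are the angles from the perpendicular to each end.
The perpendicular from the point meets the wire at its midpoint, so each end is L/2 = 0.555 m away along the wire.
sinθ₁ = 0.555/√(0.555²+0.184²) = 0.9492; sinθ₂ = 0.555/√(0.555²+0.184²) = 0.9492.
B = (4π×10⁻⁷ × 0.554) / (4π × 0.184) × (0.9492 + 0.9492) = 5.72×10⁻⁷ T.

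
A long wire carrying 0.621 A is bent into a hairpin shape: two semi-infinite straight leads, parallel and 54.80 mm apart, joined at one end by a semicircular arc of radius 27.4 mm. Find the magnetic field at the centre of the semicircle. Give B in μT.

B ≈ 11.7 μT

The semicircular arc contributes B_arc = μ₀I·π/(4πR) = μ₀I/(4R) = 7.12×10⁻⁶ T.
Each semi-infinite lead is at perpendicular distance R = 0.0274 m from the centre, with the perpendicular foot at its near end, so it contributes μ₀I/(4πR); both point the same way, together 4.53×10⁻⁶ T.
Arc and leads all point the same direction: B = 7.12×10⁻⁶ + 4.53×10⁻⁶ = 1.17×10⁻⁵ T.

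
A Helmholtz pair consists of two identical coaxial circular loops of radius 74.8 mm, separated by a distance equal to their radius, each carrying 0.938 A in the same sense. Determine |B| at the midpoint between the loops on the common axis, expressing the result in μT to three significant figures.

Each loop contributes B = μ₀IR²/[2(R²+z²)^(3/2)] on the axis, with z measured from that loop.
Loop 1 (z = 0.0374 m): B₁ = 5.64×10⁻⁶ T. Loop 2 (z = 0.0374 m): B₂ = 5.64×10⁻⁶ T.
The fields add: B = B₁ + B₂ = 1.13×10⁻⁵ T.

B ≈ 11.3 μT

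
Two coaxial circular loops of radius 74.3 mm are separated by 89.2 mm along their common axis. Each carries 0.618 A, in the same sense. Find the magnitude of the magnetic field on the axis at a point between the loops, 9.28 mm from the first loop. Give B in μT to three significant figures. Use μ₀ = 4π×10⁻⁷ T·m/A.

Each loop contributes B = μ₀IR²/[2(R²+z²)^(3/2)] on the axis, with z measured from that loop.
Loop 1 (z = 0.00928 m): B₁ = 5.11×10⁻⁶ T. Loop 2 (z = 0.07992 m): B₂ = 1.65×10⁻⁶ T.
The fields add: B = B₁ + B₂ = 6.76×10⁻⁶ T.

B ≈ 6.76 μT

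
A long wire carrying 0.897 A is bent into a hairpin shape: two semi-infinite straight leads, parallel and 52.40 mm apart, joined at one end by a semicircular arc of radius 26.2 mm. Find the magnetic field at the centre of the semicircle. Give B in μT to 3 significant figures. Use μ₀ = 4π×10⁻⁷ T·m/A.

B ≈ 17.6 μT

The semicircular arc contributes B_arc = μ₀I·π/(4πR) = μ₀I/(4R) = 1.08×10⁻⁵ T.
Each semi-infinite lead is at perpendicular distance R = 0.0262 m from the centre, with the perpendicular foot at its near end, so it contributes μ₀I/(4πR); both point the same way, together 6.85×10⁻⁶ T.
Arc and leads all point the same direction: B = 1.08×10⁻⁵ + 6.85×10⁻⁶ = 1.76×10⁻⁵ T.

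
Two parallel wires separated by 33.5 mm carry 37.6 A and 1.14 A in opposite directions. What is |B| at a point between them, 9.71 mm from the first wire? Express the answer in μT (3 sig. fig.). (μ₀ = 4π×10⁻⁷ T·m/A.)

Each long wire gives B = μ₀I/(2πd). Distances are d₁ = 0.00971 m and d₂ = 0.02379 m.
B₁ = 7.74×10⁻⁴ T, B₂ = 9.58×10⁻⁶ T.
Between antiparallel currents both contributions point the same way, so they add. B = B₁ + B₂ = 7.74×10⁻⁴ + 9.58×10⁻⁶ = 7.84×10⁻⁴ T.

B ≈ 784 μT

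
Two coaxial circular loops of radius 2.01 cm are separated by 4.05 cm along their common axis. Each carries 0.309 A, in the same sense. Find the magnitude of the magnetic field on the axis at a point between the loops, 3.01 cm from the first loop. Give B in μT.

B ≈ 8.42 μT

Each loop contributes B = μ₀IR²/[2(R²+z²)^(3/2)] on the axis, with z measured from that loop.
Loop 1 (z = 0.0301 m): B₁ = 1.65×10⁻⁶ T. Loop 2 (z = 0.0104 m): B₂ = 6.77×10⁻⁶ T.
The fields add: B = B₁ + B₂ = 8.42×10⁻⁶ T.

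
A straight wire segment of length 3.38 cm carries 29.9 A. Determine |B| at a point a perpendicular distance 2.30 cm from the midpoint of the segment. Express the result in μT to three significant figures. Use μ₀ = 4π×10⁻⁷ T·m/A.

B ≈ 154 μT

For a finite straight segment, B = (μ₀I/4πd)(sinθ₁ + sinθ₂), where θ₁, θ₂ are the angles from the perpendicular to each end.
The perpendicular from the point meets the wire at its midpoint, so each end is L/2 = 0.0169 m away along the wire.
sinθ₁ = 0.0169/√(0.0169²+0.023²) = 0.5921; sinθ₂ = 0.0169/√(0.0169²+0.023²) = 0.5921.
B = (4π×10⁻⁷ × 29.9) / (4π × 0.023) × (0.5921 + 0.5921) = 1.54×10⁻⁴ T.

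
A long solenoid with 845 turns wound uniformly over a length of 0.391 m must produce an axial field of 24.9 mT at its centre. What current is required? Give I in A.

Inside a long solenoid B = μ₀nI with n = 2161 m⁻¹, so I = B/(μ₀n).
I = 2.49×10⁻² / (4π×10⁻⁷ × 2161) = 9.17 A.

I ≈ 9.17 A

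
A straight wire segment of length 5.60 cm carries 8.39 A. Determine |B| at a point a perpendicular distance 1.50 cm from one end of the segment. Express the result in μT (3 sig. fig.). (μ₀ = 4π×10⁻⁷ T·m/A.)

For a finite straight segment, B = (μ₀I/4πd)(sinθ₁ + sinθ₂), where θ₁, θ₂ are the angles from the perpendicular to each end.
The perpendicular foot is at one end, so the two end-offsets along the wire are 0 and L = 0.056 m.
sinθ₁ = 0/√(0²+0.015²) = 0.0000; sinθ₂ = 0.056/√(0.056²+0.015²) = 0.9659.
B = (4π×10⁻⁷ × 8.39) / (4π × 0.015) × (0.0000 + 0.9659) = 5.40×10⁻⁵ T.

B ≈ 54.0 μT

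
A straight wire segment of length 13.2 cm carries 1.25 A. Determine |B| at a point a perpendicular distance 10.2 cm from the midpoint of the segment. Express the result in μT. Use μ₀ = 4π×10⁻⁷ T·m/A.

B ≈ 1.33 μT

For a finite straight segment, B = (μ₀I/4πd)(sinθ₁ + sinθ₂), where θ₁, θ₂ are the angles from the perpendicular to each end.
The perpendicular from the point meets the wire at its midpoint, so each end is L/2 = 0.066 m away along the wire.
sinθ₁ = 0.066/√(0.066²+0.102²) = 0.5433; sinθ₂ = 0.066/√(0.066²+0.102²) = 0.5433.
B = (4π×10⁻⁷ × 1.25) / (4π × 0.102) × (0.5433 + 0.5433) = 1.33×10⁻⁶ T.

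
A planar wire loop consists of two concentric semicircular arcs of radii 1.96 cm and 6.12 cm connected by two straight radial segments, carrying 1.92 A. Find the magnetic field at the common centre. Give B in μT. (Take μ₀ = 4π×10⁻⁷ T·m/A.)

B ≈ 20.9 μT

The radial connectors point toward the centre, so dl × r̂ = 0 and they contribute nothing.
Each semicircle gives μ₀I/(4R): inner arc 3.08×10⁻⁵ T, outer arc 9.86×10⁻⁶ T.
The two arcs carry current in opposite angular senses, so their fields oppose: B = |3.08×10⁻⁵ − 9.86×10⁻⁶| = 2.09×10⁻⁵ T.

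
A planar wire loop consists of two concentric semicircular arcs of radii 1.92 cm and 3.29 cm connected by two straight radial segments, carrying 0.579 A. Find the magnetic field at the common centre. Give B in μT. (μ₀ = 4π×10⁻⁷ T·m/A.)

The radial connectors point toward the centre, so dl × r̂ = 0 and they contribute nothing.
Each semicircle gives μ₀I/(4R): inner arc 9.47×10⁻⁶ T, outer arc 5.53×10⁻⁶ T.
The two arcs carry current in opposite angular senses, so their fields oppose: B = |9.47×10⁻⁶ − 5.53×10⁻⁶| = 3.95×10⁻⁶ T.

B ≈ 3.95 μT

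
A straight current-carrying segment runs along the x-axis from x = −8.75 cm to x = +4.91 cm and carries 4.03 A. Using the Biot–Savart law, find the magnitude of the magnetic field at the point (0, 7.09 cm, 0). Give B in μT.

For a finite straight segment, B = (μ₀I/4πd)(sinθ₁ + sinθ₂), where θ₁, θ₂ are the angles from the perpendicular to each end.
The perpendicular distance is d = 0.0709 m; the end-offsets along the wire are a = 0.0875 m and b = 0.0491 m.
sinθ₁ = 0.0875/√(0.0875²+0.0709²) = 0.7770; sinθ₂ = 0.0491/√(0.0491²+0.0709²) = 0.5693.
B = (4π×10⁻⁷ × 4.03) / (4π × 0.0709) × (0.7770 + 0.5693) = 7.65×10⁻⁶ T.

B ≈ 7.65 μT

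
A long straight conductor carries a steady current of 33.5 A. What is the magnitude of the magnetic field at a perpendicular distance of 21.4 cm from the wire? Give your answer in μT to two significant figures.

For an infinitely long straight wire, B = μ₀I/(2πd).
B = (4π×10⁻⁷ × 33.5) / (2π × 0.214) = 3.13×10⁻⁵ T.

B ≈ 31 μT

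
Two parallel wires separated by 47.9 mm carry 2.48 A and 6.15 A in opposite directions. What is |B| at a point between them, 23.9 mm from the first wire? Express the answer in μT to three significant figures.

Each long wire gives B = μ₀I/(2πd). Distances are d₁ = 0.0239 m and d₂ = 0.024 m.
B₁ = 2.08×10⁻⁵ T, B₂ = 5.13×10⁻⁵ T.
Between antiparallel currents both contributions point the same way, so they add. B = B₁ + B₂ = 2.08×10⁻⁵ + 5.13×10⁻⁵ = 7.20×10⁻⁵ T.

B ≈ 72.0 μT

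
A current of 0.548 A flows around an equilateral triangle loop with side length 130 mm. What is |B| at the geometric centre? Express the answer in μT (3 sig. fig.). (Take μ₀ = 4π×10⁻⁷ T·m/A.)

Each side is a finite straight segment at perpendicular distance d = a/(2 tan(π/3)) = 0.03753 m from the centre, with end-angles ±π/3.
One side contributes B₁ = (μ₀I/4πd)·2 sin(π/3) = 2.53×10⁻⁶ T.
All 3 sides add in the same direction: B = 3 × 2.53×10⁻⁶ = 7.59×10⁻⁶ T.

B ≈ 7.59 μT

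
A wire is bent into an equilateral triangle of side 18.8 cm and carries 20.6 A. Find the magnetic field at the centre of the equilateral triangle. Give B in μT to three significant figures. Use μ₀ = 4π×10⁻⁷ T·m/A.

B ≈ 197 μT

Each side is a finite straight segment at perpendicular distance d = a/(2 tan(π/3)) = 0.05427 m from the centre, with end-angles ±π/3.
One side contributes B₁ = (μ₀I/4πd)·2 sin(π/3) = 6.57×10⁻⁵ T.
All 3 sides add in the same direction: B = 3 × 6.57×10⁻⁵ = 1.97×10⁻⁴ T.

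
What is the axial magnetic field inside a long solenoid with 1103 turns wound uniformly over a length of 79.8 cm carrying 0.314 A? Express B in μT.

B ≈ 545 μT

Inside a long solenoid, B = μ₀nI with n = 1382 turns/m.
B = 4π×10⁻⁷ × 1382 × 0.314 = 5.45×10⁻⁴ T.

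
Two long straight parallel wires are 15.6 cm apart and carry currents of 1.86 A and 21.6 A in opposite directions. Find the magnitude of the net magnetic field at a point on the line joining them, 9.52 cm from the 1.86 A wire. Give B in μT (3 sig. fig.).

B ≈ 75.0 μT

Each long wire gives B = μ₀I/(2πd). Distances are d₁ = 0.0952 m and d₂ = 0.0608 m.
B₁ = 3.91×10⁻⁶ T, B₂ = 7.11×10⁻⁵ T.
Between antiparallel currents both contributions point the same way, so they add. B = B₁ + B₂ = 3.91×10⁻⁶ + 7.11×10⁻⁵ = 7.50×10⁻⁵ T.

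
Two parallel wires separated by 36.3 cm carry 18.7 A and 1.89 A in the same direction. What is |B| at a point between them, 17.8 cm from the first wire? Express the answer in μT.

B ≈ 19.0 μT

Each long wire gives B = μ₀I/(2πd). Distances are d₁ = 0.178 m and d₂ = 0.185 m.
B₁ = 2.10×10⁻⁵ T, B₂ = 2.04×10⁻⁶ T.
Between parallel currents the two contributions point in opposite directions, so they subtract. B = |B₁ − B₂| = |2.10×10⁻⁵ − 2.04×10⁻⁶| = 1.90×10⁻⁵ T.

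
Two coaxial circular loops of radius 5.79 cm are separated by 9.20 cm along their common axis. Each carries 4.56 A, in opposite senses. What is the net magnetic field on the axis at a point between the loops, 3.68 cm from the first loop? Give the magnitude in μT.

Each loop contributes B = μ₀IR²/[2(R²+z²)^(3/2)] on the axis, with z measured from that loop.
Loop 1 (z = 0.0368 m): B₁ = 2.97×10⁻⁵ T. Loop 2 (z = 0.0552 m): B₂ = 1.88×10⁻⁵ T.
The fields oppose: B = |B₁ − B₂| = 1.10×10⁻⁵ T.

B ≈ 11.0 μT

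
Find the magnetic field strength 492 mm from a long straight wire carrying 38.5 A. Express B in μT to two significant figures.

For an infinitely long straight wire, B = μ₀I/(2πd).
B = (4π×10⁻⁷ × 38.5) / (2π × 0.492) = 1.57×10⁻⁵ T.

B ≈ 16 μT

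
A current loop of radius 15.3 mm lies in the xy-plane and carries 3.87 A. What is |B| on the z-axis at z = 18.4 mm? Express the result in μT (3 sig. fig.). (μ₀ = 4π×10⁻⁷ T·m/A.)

On the axis of a circular loop, B = μ₀IR² / [2(R²+z²)^(3/2)].
R² + z² = (0.0153)² + (0.0184)² = 0.0005727 m², and (R²+z²)^(3/2) = 1.37×10⁻⁵ m³.
B = (4π×10⁻⁷ × 3.87 × 0.0002341) / (2 × 1.37×10⁻⁵) = 4.15×10⁻⁵ T.

B ≈ 41.5 μT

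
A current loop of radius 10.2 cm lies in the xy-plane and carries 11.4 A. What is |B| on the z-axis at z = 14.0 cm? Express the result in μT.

B ≈ 14.3 μT

On the axis of a circular loop, B = μ₀IR² / [2(R²+z²)^(3/2)].
R² + z² = (0.102)² + (0.14)² = 0.03 m², and (R²+z²)^(3/2) = 5.20×10⁻³ m³.
B = (4π×10⁻⁷ × 11.4 × 0.0104) / (2 × 5.20×10⁻³) = 1.43×10⁻⁵ T.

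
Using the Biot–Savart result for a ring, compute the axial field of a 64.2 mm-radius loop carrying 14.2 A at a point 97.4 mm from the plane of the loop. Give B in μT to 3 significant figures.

On the axis of a circular loop, B = μ₀IR² / [2(R²+z²)^(3/2)].
R² + z² = (0.0642)² + (0.0974)² = 0.01361 m², and (R²+z²)^(3/2) = 1.59×10⁻³ m³.
B = (4π×10⁻⁷ × 14.2 × 0.004122) / (2 × 1.59×10⁻³) = 2.32×10⁻⁵ T.

B ≈ 23.2 μT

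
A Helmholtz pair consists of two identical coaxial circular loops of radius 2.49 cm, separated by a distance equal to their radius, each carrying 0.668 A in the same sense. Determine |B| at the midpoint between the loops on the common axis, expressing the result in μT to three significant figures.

Each loop contributes B = μ₀IR²/[2(R²+z²)^(3/2)] on the axis, with z measured from that loop.
Loop 1 (z = 0.01245 m): B₁ = 1.21×10⁻⁵ T. Loop 2 (z = 0.01245 m): B₂ = 1.21×10⁻⁵ T.
The fields add: B = B₁ + B₂ = 2.41×10⁻⁵ T.

B ≈ 24.1 μT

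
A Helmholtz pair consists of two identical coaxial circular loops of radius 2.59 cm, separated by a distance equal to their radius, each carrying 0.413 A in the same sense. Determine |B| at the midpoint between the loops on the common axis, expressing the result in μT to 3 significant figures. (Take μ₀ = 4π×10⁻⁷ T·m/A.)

B ≈ 14.3 μT

Each loop contributes B = μ₀IR²/[2(R²+z²)^(3/2)] on the axis, with z measured from that loop.
Loop 1 (z = 0.01295 m): B₁ = 7.17×10⁻⁶ T. Loop 2 (z = 0.01295 m): B₂ = 7.17×10⁻⁶ T.
The fields add: B = B₁ + B₂ = 1.43×10⁻⁵ T.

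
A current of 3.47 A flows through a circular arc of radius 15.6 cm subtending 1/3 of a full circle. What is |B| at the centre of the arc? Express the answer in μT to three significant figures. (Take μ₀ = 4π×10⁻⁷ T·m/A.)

B ≈ 4.66 μT

The Biot–Savart field of a circular arc at its centre is B = μ₀Iφ/(4πR), with φ = 2.094 rad.
B = (4π×10⁻⁷ × 3.47 × 2.094) / (4π × 0.156) = 4.66×10⁻⁶ T.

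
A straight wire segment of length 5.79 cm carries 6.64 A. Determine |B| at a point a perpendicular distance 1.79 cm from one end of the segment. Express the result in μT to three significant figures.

For a finite straight segment, B = (μ₀I/4πd)(sinθ₁ + sinθ₂), where θ₁, θ₂ are the angles from the perpendicular to each end.
The perpendicular foot is at one end, so the two end-offsets along the wire are 0 and L = 0.0579 m.
sinθ₁ = 0/√(0²+0.0179²) = 0.0000; sinθ₂ = 0.0579/√(0.0579²+0.0179²) = 0.9554.
B = (4π×10⁻⁷ × 6.64) / (4π × 0.0179) × (0.0000 + 0.9554) = 3.54×10⁻⁵ T.

B ≈ 35.4 μT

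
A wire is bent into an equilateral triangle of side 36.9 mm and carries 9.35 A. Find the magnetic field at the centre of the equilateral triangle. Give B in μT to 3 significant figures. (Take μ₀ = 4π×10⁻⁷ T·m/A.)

B ≈ 456 μT

Each side is a finite straight segment at perpendicular distance d = a/(2 tan(π/3)) = 0.01065 m from the centre, with end-angles ±π/3.
One side contributes B₁ = (μ₀I/4πd)·2 sin(π/3) = 1.52×10⁻⁴ T.
All 3 sides add in the same direction: B = 3 × 1.52×10⁻⁴ = 4.56×10⁻⁴ T.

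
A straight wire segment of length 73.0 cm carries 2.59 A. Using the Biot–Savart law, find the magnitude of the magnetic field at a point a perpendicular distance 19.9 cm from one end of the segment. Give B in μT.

B ≈ 1.26 μT

For a finite straight segment, B = (μ₀I/4πd)(sinθ₁ + sinθ₂), where θ₁, θ₂ are the angles from the perpendicular to each end.
The perpendicular foot is at one end, so the two end-offsets along the wire are 0 and L = 0.73 m.
sinθ₁ = 0/√(0²+0.199²) = 0.0000; sinθ₂ = 0.73/√(0.73²+0.199²) = 0.9648.
B = (4π×10⁻⁷ × 2.59) / (4π × 0.199) × (0.0000 + 0.9648) = 1.26×10⁻⁶ T.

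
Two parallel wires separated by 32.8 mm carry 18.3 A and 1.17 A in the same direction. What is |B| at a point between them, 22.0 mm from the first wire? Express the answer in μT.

Each long wire gives B = μ₀I/(2πd). Distances are d₁ = 0.022 m and d₂ = 0.0108 m.
B₁ = 1.66×10⁻⁴ T, B₂ = 2.17×10⁻⁵ T.
Between parallel currents the two contributions point in opposite directions, so they subtract. B = |B₁ − B₂| = |1.66×10⁻⁴ − 2.17×10⁻⁵| = 1.45×10⁻⁴ T.

B ≈ 145 μT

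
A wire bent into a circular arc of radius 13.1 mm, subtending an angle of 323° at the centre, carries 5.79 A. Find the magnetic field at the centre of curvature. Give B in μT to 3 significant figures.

B ≈ 249 μT

The Biot–Savart field of a circular arc at its centre is B = μ₀Iφ/(4πR), with φ = 5.637 rad.
B = (4π×10⁻⁷ × 5.79 × 5.637) / (4π × 0.0131) = 2.49×10⁻⁴ T.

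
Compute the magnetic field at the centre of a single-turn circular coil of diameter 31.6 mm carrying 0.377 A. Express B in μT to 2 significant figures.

At the centre of a circular loop the Biot–Savart law gives B = μ₀I/(2R) (so R = 0.0158 m).
B = (4π×10⁻⁷ × 0.377) / (2 × 0.0158) = 1.50×10⁻⁵ T.

B ≈ 15 μT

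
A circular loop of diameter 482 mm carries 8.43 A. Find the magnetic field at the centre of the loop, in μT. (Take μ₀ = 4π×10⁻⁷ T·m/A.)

At the centre of a circular loop the Biot–Savart law gives B = μ₀I/(2R) (so R = 0.241 m).
B = (4π×10⁻⁷ × 8.43) / (2 × 0.241) = 2.20×10⁻⁵ T.

B ≈ 22.0 μT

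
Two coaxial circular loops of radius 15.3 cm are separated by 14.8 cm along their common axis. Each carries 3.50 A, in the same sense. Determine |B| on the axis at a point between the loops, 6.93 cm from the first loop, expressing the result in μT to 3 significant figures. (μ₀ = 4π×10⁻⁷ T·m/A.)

B ≈ 21.0 μT

Each loop contributes B = μ₀IR²/[2(R²+z²)^(3/2)] on the axis, with z measured from that loop.
Loop 1 (z = 0.0693 m): B₁ = 1.09×10⁻⁵ T. Loop 2 (z = 0.0787 m): B₂ = 1.01×10⁻⁵ T.
The fields add: B = B₁ + B₂ = 2.10×10⁻⁵ T.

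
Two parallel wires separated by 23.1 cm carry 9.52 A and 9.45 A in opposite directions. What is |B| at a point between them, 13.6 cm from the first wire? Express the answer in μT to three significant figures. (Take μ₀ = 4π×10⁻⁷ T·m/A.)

Each long wire gives B = μ₀I/(2πd). Distances are d₁ = 0.136 m and d₂ = 0.095 m.
B₁ = 1.40×10⁻⁵ T, B₂ = 1.99×10⁻⁵ T.
Between antiparallel currents both contributions point the same way, so they add. B = B₁ + B₂ = 1.40×10⁻⁵ + 1.99×10⁻⁵ = 3.39×10⁻⁵ T.

B ≈ 33.9 μT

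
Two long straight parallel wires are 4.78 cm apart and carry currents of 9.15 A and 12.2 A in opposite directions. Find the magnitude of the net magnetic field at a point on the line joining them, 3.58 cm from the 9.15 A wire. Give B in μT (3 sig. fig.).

Each long wire gives B = μ₀I/(2πd). Distances are d₁ = 0.0358 m and d₂ = 0.012 m.
B₁ = 5.11×10⁻⁵ T, B₂ = 2.03×10⁻⁴ T.
Between antiparallel currents both contributions point the same way, so they add. B = B₁ + B₂ = 5.11×10⁻⁵ + 2.03×10⁻⁴ = 2.54×10⁻⁴ T.

B ≈ 254 μT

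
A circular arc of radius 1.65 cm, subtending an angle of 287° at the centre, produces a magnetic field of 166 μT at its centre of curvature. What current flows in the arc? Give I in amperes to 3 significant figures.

I ≈ 5.47 A

For a circular arc, B = μ₀Iφ/(4πR) with φ in radians; here φ = 5.009 rad.
So I = 4πRB/(μ₀φ) = 4π × 0.0165 × 1.66×10⁻⁴ / (4π×10⁻⁷ × 5.009) = 5.47 A.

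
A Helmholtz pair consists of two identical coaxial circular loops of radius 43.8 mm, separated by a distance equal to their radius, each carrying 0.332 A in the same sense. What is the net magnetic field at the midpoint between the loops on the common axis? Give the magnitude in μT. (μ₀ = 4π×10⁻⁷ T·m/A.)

Each loop contributes B = μ₀IR²/[2(R²+z²)^(3/2)] on the axis, with z measured from that loop.
Loop 1 (z = 0.0219 m): B₁ = 3.41×10⁻⁶ T. Loop 2 (z = 0.0219 m): B₂ = 3.41×10⁻⁶ T.
The fields add: B = B₁ + B₂ = 6.82×10⁻⁶ T.

B ≈ 6.82 μT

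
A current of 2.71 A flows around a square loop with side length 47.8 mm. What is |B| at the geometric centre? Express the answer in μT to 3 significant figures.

B ≈ 64.1 μT

Each side is a finite straight segment at perpendicular distance d = a/(2 tan(π/4)) = 0.0239 m from the centre, with end-angles ±π/4.
One side contributes B₁ = (μ₀I/4πd)·2 sin(π/4) = 1.60×10⁻⁵ T.
All 4 sides add in the same direction: B = 4 × 1.60×10⁻⁵ = 6.41×10⁻⁵ T.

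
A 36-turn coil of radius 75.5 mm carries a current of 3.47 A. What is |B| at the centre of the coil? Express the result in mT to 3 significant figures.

For an N-turn flat coil, B = Nμ₀I/(2R) with R = 0.0755 m.
B = 36 × 2.89×10⁻⁵ T = 1.04×10⁻³ T.

B ≈ 1.04 mT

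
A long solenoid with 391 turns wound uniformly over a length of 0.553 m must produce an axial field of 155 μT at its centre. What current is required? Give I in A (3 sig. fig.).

I ≈ 0.174 A

Inside a long solenoid B = μ₀nI with n = 707.1 m⁻¹, so I = B/(μ₀n).
I = 1.55×10⁻⁴ / (4π×10⁻⁷ × 707.1) = 0.174 A.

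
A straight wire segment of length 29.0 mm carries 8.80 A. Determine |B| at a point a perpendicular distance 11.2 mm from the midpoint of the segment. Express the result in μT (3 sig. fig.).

B ≈ 124 μT

For a finite straight segment, B = (μ₀I/4πd)(sinθ₁ + sinθ₂), where θ₁, θ₂ are the angles from the perpendicular to each end.
The perpendicular from the point meets the wire at its midpoint, so each end is L/2 = 0.0145 m away along the wire.
sinθ₁ = 0.0145/√(0.0145²+0.0112²) = 0.7914; sinθ₂ = 0.0145/√(0.0145²+0.0112²) = 0.7914.
B = (4π×10⁻⁷ × 8.80) / (4π × 0.0112) × (0.7914 + 0.7914) = 1.24×10⁻⁴ T.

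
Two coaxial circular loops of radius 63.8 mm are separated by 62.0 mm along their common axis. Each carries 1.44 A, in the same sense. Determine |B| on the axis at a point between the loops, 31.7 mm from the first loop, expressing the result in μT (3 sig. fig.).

B ≈ 20.6 μT

Each loop contributes B = μ₀IR²/[2(R²+z²)^(3/2)] on the axis, with z measured from that loop.
Loop 1 (z = 0.0317 m): B₁ = 1.02×10⁻⁵ T. Loop 2 (z = 0.0303 m): B₂ = 1.05×10⁻⁵ T.
The fields add: B = B₁ + B₂ = 2.06×10⁻⁵ T.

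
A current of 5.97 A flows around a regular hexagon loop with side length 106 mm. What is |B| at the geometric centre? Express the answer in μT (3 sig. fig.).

Each side is a finite straight segment at perpendicular distance d = a/(2 tan(π/6)) = 0.0918 m from the centre, with end-angles ±π/6.
One side contributes B₁ = (μ₀I/4πd)·2 sin(π/6) = 6.50×10⁻⁶ T.
All 6 sides add in the same direction: B = 6 × 6.50×10⁻⁶ = 3.90×10⁻⁵ T.

B ≈ 39.0 μT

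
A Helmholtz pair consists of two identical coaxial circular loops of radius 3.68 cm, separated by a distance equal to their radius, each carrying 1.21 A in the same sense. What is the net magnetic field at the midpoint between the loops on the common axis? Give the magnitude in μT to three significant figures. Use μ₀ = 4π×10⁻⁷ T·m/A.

Each loop contributes B = μ₀IR²/[2(R²+z²)^(3/2)] on the axis, with z measured from that loop.
Loop 1 (z = 0.0184 m): B₁ = 1.48×10⁻⁵ T. Loop 2 (z = 0.0184 m): B₂ = 1.48×10⁻⁵ T.
The fields add: B = B₁ + B₂ = 2.96×10⁻⁵ T.

B ≈ 29.6 μT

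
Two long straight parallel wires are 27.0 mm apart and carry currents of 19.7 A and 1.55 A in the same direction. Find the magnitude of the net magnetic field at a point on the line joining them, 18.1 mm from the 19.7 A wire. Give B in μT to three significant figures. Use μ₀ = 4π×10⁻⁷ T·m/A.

Each long wire gives B = μ₀I/(2πd). Distances are d₁ = 0.0181 m and d₂ = 0.0089 m.
B₁ = 2.18×10⁻⁴ T, B₂ = 3.48×10⁻⁵ T.
Between parallel currents the two contributions point in opposite directions, so they subtract. B = |B₁ − B₂| = |2.18×10⁻⁴ − 3.48×10⁻⁵| = 1.83×10⁻⁴ T.

B ≈ 183 μT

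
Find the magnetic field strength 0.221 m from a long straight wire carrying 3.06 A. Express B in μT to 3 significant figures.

For an infinitely long straight wire, B = μ₀I/(2πd).
B = (4π×10⁻⁷ × 3.06) / (2π × 0.221) = 2.77×10⁻⁶ T.

B ≈ 2.77 μT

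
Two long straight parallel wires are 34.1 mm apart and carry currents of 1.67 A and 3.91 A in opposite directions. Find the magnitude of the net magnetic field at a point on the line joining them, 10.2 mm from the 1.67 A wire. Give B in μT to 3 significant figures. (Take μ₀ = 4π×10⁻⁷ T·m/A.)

Each long wire gives B = μ₀I/(2πd). Distances are d₁ = 0.0102 m and d₂ = 0.0239 m.
B₁ = 3.27×10⁻⁵ T, B₂ = 3.27×10⁻⁵ T.
Between antiparallel currents both contributions point the same way, so they add. B = B₁ + B₂ = 3.27×10⁻⁵ + 3.27×10⁻⁵ = 6.55×10⁻⁵ T.

B ≈ 65.5 μT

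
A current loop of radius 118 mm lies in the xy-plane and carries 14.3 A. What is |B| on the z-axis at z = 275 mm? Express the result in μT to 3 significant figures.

On the axis of a circular loop, B = μ₀IR² / [2(R²+z²)^(3/2)].
R² + z² = (0.118)² + (0.275)² = 0.08955 m², and (R²+z²)^(3/2) = 2.68×10⁻² m³.
B = (4π×10⁻⁷ × 14.3 × 0.01392) / (2 × 2.68×10⁻²) = 4.67×10⁻⁶ T.

B ≈ 4.67 μT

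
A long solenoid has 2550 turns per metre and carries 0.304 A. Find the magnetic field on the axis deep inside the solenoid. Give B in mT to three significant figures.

Inside a long solenoid, B = μ₀nI with n = 2550 turns/m.
B = 4π×10⁻⁷ × 2550 × 0.304 = 9.74×10⁻⁴ T.

B ≈ 0.974 mT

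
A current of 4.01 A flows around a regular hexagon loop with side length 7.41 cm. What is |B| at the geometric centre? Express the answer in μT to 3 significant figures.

Each side is a finite straight segment at perpendicular distance d = a/(2 tan(π/6)) = 0.06417 m from the centre, with end-angles ±π/6.
One side contributes B₁ = (μ₀I/4πd)·2 sin(π/6) = 6.25×10⁻⁶ T.
All 6 sides add in the same direction: B = 6 × 6.25×10⁻⁶ = 3.75×10⁻⁵ T.

B ≈ 37.5 μT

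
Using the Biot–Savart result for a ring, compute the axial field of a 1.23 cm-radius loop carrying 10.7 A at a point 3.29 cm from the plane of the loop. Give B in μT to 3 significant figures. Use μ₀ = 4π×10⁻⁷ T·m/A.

On the axis of a circular loop, B = μ₀IR² / [2(R²+z²)^(3/2)].
R² + z² = (0.0123)² + (0.0329)² = 0.001234 m², and (R²+z²)^(3/2) = 4.33×10⁻⁵ m³.
B = (4π×10⁻⁷ × 10.7 × 0.0001513) / (2 × 4.33×10⁻⁵) = 2.35×10⁻⁵ T.

B ≈ 23.5 μT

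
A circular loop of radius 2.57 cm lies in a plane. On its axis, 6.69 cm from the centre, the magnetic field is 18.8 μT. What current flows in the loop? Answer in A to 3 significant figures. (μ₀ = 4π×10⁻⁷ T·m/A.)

I ≈ 16.7 A

On the axis of a loop, B = μ₀IR²/[2(R²+z²)^(3/2)], so I = 2B(R²+z²)^(3/2)/(μ₀R²).
R² + z² = 0.0006605 + 0.004476 = 0.005136 m²; raised to 3/2 gives 3.68×10⁻⁴ m³.
I = 2 × 1.88×10⁻⁵ × 3.68×10⁻⁴ / (1.26×10⁻⁶ × 0.0006605) = 16.7 A.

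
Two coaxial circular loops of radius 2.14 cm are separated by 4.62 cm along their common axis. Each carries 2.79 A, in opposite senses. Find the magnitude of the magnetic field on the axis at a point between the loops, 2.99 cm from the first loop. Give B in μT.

Each loop contributes B = μ₀IR²/[2(R²+z²)^(3/2)] on the axis, with z measured from that loop.
Loop 1 (z = 0.0299 m): B₁ = 1.61×10⁻⁵ T. Loop 2 (z = 0.0163 m): B₂ = 4.12×10⁻⁵ T.
The fields oppose: B = |B₁ − B₂| = 2.51×10⁻⁵ T.

B ≈ 25.1 μT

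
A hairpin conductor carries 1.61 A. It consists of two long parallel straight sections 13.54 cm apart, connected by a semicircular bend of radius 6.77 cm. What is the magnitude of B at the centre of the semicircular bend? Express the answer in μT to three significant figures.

The semicircular arc contributes B_arc = μ₀I·π/(4πR) = μ₀I/(4R) = 7.47×10⁻⁶ T.
Each semi-infinite lead is at perpendicular distance R = 0.0677 m from the centre, with the perpendicular foot at its near end, so it contributes μ₀I/(4πR); both point the same way, together 4.76×10⁻⁶ T.
Arc and leads all point the same direction: B = 7.47×10⁻⁶ + 4.76×10⁻⁶ = 1.22×10⁻⁵ T.

B ≈ 12.2 μT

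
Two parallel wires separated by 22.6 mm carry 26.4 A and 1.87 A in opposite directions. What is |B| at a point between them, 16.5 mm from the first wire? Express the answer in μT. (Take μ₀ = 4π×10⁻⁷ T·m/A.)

B ≈ 381 μT

Each long wire gives B = μ₀I/(2πd). Distances are d₁ = 0.0165 m and d₂ = 0.0061 m.
B₁ = 3.20×10⁻⁴ T, B₂ = 6.13×10⁻⁵ T.
Between antiparallel currents both contributions point the same way, so they add. B = B₁ + B₂ = 3.20×10⁻⁴ + 6.13×10⁻⁵ = 3.81×10⁻⁴ T.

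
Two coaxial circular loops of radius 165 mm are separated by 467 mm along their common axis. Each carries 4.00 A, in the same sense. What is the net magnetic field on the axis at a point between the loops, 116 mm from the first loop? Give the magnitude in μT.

B ≈ 9.51 μT

Each loop contributes B = μ₀IR²/[2(R²+z²)^(3/2)] on the axis, with z measured from that loop.
Loop 1 (z = 0.116 m): B₁ = 8.34×10⁻⁶ T. Loop 2 (z = 0.351 m): B₂ = 1.17×10⁻⁶ T.
The fields add: B = B₁ + B₂ = 9.51×10⁻⁶ T.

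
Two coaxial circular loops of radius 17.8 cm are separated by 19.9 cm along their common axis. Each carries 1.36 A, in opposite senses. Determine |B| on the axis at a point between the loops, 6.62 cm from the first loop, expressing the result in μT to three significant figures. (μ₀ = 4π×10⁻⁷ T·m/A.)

Each loop contributes B = μ₀IR²/[2(R²+z²)^(3/2)] on the axis, with z measured from that loop.
Loop 1 (z = 0.0662 m): B₁ = 3.95×10⁻⁶ T. Loop 2 (z = 0.1328 m): B₂ = 2.47×10⁻⁶ T.
The fields oppose: B = |B₁ − B₂| = 1.48×10⁻⁶ T.

B ≈ 1.48 μT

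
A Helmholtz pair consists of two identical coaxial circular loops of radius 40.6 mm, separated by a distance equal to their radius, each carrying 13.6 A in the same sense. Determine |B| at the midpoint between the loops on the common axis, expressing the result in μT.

Each loop contributes B = μ₀IR²/[2(R²+z²)^(3/2)] on the axis, with z measured from that loop.
Loop 1 (z = 0.0203 m): B₁ = 1.51×10⁻⁴ T. Loop 2 (z = 0.0203 m): B₂ = 1.51×10⁻⁴ T.
The fields add: B = B₁ + B₂ = 3.01×10⁻⁴ T.

B ≈ 301 μT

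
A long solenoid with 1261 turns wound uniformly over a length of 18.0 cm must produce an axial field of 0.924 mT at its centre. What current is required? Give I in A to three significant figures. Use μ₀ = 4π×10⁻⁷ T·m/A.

Inside a long solenoid B = μ₀nI with n = 7006 m⁻¹, so I = B/(μ₀n).
I = 9.24×10⁻⁴ / (4π×10⁻⁷ × 7006) = 0.105 A.

I ≈ 0.105 A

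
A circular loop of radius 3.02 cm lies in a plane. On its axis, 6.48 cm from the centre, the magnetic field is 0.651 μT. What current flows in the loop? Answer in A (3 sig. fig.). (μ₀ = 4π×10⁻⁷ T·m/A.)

On the axis of a loop, B = μ₀IR²/[2(R²+z²)^(3/2)], so I = 2B(R²+z²)^(3/2)/(μ₀R²).
R² + z² = 0.000912 + 0.004199 = 0.005111 m²; raised to 3/2 gives 3.65×10⁻⁴ m³.
I = 2 × 6.51×10⁻⁷ × 3.65×10⁻⁴ / (1.26×10⁻⁶ × 0.000912) = 0.415 A.

I ≈ 0.415 A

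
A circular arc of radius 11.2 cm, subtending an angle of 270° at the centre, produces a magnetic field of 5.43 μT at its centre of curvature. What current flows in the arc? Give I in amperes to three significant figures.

I ≈ 1.29 A

For a circular arc, B = μ₀Iφ/(4πR) with φ in radians; here φ = 4.712 rad.
So I = 4πRB/(μ₀φ) = 4π × 0.112 × 5.43×10⁻⁶ / (4π×10⁻⁷ × 4.712) = 1.29 A.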